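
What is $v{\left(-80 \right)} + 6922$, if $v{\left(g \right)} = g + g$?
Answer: $6762$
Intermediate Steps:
$v{\left(g \right)} = 2 g$
$v{\left(-80 \right)} + 6922 = 2 \left(-80\right) + 6922 = -160 + 6922 = 6762$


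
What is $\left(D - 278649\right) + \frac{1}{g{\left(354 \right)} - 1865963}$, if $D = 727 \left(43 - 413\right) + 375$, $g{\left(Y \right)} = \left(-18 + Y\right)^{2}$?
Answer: $- \frac{959390458689}{1753067} \approx -5.4726 \cdot 10^{5}$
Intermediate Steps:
$D = -268615$ ($D = 727 \left(-370\right) + 375 = -268990 + 375 = -268615$)
$\left(D - 278649\right) + \frac{1}{g{\left(354 \right)} - 1865963} = \left(-268615 - 278649\right) + \frac{1}{\left(-18 + 354\right)^{2} - 1865963} = -547264 + \frac{1}{336^{2} - 1865963} = -547264 + \frac{1}{112896 - 1865963} = -547264 + \frac{1}{-1753067} = -547264 - \frac{1}{1753067} = - \frac{959390458689}{1753067}$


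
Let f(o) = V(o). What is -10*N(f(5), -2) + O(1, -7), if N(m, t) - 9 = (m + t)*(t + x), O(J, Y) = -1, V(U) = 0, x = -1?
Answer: -151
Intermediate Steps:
f(o) = 0
N(m, t) = 9 + (-1 + t)*(m + t) (N(m, t) = 9 + (m + t)*(t - 1) = 9 + (m + t)*(-1 + t) = 9 + (-1 + t)*(m + t))
-10*N(f(5), -2) + O(1, -7) = -10*(9 + (-2)² - 1*0 - 1*(-2) + 0*(-2)) - 1 = -10*(9 + 4 + 0 + 2 + 0) - 1 = -10*15 - 1 = -150 - 1 = -151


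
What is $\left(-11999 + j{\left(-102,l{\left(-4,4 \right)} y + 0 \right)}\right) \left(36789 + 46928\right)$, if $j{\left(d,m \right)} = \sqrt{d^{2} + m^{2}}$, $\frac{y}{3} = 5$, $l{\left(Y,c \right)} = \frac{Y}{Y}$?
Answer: $-1004520283 + 251151 \sqrt{1181} \approx -9.9589 \cdot 10^{8}$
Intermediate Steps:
$l{\left(Y,c \right)} = 1$
$y = 15$ ($y = 3 \cdot 5 = 15$)
$\left(-11999 + j{\left(-102,l{\left(-4,4 \right)} y + 0 \right)}\right) \left(36789 + 46928\right) = \left(-11999 + \sqrt{\left(-102\right)^{2} + \left(1 \cdot 15 + 0\right)^{2}}\right) \left(36789 + 46928\right) = \left(-11999 + \sqrt{10404 + \left(15 + 0\right)^{2}}\right) 83717 = \left(-11999 + \sqrt{10404 + 15^{2}}\right) 83717 = \left(-11999 + \sqrt{10404 + 225}\right) 83717 = \left(-11999 + \sqrt{10629}\right) 83717 = \left(-11999 + 3 \sqrt{1181}\right) 83717 = -1004520283 + 251151 \sqrt{1181}$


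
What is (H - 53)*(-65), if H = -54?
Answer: 6955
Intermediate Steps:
(H - 53)*(-65) = (-54 - 53)*(-65) = -107*(-65) = 6955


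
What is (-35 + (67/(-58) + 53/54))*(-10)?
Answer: 275410/783 ≈ 351.74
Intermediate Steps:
(-35 + (67/(-58) + 53/54))*(-10) = (-35 + (67*(-1/58) + 53*(1/54)))*(-10) = (-35 + (-67/58 + 53/54))*(-10) = (-35 - 136/783)*(-10) = -27541/783*(-10) = 275410/783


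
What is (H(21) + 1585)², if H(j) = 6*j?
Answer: 2927521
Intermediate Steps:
(H(21) + 1585)² = (6*21 + 1585)² = (126 + 1585)² = 1711² = 2927521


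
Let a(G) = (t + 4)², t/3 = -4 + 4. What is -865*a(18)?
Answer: -13840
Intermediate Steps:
t = 0 (t = 3*(-4 + 4) = 3*0 = 0)
a(G) = 16 (a(G) = (0 + 4)² = 4² = 16)
-865*a(18) = -865*16 = -13840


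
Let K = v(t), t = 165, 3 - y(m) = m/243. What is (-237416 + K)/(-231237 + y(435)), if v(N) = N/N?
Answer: 19230615/18730099 ≈ 1.0267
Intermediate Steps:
y(m) = 3 - m/243
v(N) = 1
K = 1
(-237416 + K)/(-231237 + y(435)) = (-237416 + 1)/(-231237 + (3 - 1/243*435)) = -237415/(-231237 + (3 - 145/81)) = -237415/(-231237 + 98/81) = -237415/(-18730099/81) = -237415*(-81/18730099) = 19230615/18730099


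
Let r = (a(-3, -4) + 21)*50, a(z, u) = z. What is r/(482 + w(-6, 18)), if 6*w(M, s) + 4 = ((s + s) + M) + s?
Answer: 675/367 ≈ 1.8392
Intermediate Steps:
r = 900 (r = (-3 + 21)*50 = 18*50 = 900)
w(M, s) = -⅔ + s/2 + M/6 (w(M, s) = -⅔ + (((s + s) + M) + s)/6 = -⅔ + ((2*s + M) + s)/6 = -⅔ + ((M + 2*s) + s)/6 = -⅔ + (M + 3*s)/6 = -⅔ + (s/2 + M/6) = -⅔ + s/2 + M/6)
r/(482 + w(-6, 18)) = 900/(482 + (-⅔ + (½)*18 + (⅙)*(-6))) = 900/(482 + (-⅔ + 9 - 1)) = 900/(482 + 22/3) = 900/(1468/3) = 900*(3/1468) = 675/367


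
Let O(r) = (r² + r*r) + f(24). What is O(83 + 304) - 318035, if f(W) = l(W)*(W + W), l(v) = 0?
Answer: -18497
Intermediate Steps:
f(W) = 0 (f(W) = 0*(W + W) = 0*(2*W) = 0)
O(r) = 2*r² (O(r) = (r² + r*r) + 0 = (r² + r²) + 0 = 2*r² + 0 = 2*r²)
O(83 + 304) - 318035 = 2*(83 + 304)² - 318035 = 2*387² - 318035 = 2*149769 - 318035 = 299538 - 318035 = -18497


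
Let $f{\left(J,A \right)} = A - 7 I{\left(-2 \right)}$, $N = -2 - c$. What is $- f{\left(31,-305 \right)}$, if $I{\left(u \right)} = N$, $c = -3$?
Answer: $312$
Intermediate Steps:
$N = 1$ ($N = -2 - -3 = -2 + 3 = 1$)
$I{\left(u \right)} = 1$
$f{\left(J,A \right)} = -7 + A$ ($f{\left(J,A \right)} = A - 7 = -7 + A$)
$- f{\left(31,-305 \right)} = - (-7 - 305) = \left(-1\right) \left(-312\right) = 312$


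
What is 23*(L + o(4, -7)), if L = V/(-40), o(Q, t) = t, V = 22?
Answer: -3473/20 ≈ -173.65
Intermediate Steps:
L = -11/20 (L = 22/(-40) = 22*(-1/40) = -11/20 ≈ -0.55000)
23*(L + o(4, -7)) = 23*(-11/20 - 7) = 23*(-151/20) = -3473/20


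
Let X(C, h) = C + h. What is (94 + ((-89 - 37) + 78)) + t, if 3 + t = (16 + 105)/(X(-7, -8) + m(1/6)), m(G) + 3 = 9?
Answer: 266/9 ≈ 29.556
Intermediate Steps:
m(G) = 6 (m(G) = -3 + 9 = 6)
t = -148/9 (t = -3 + (16 + 105)/((-7 - 8) + 6) = -3 + 121/(-15 + 6) = -3 + 121/(-9) = -3 + 121*(-⅑) = -3 - 121/9 = -148/9 ≈ -16.444)
(94 + ((-89 - 37) + 78)) + t = (94 + ((-89 - 37) + 78)) - 148/9 = (94 + (-126 + 78)) - 148/9 = (94 - 48) - 148/9 = 46 - 148/9 = 266/9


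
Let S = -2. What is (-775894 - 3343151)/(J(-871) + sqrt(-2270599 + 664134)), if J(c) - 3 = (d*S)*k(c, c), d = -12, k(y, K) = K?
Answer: 86092159545/438458266 + 28833315*I*sqrt(32785)/438458266 ≈ 196.35 + 11.907*I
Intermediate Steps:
J(c) = 3 + 24*c (J(c) = 3 + (-12*(-2))*c = 3 + 24*c)
(-775894 - 3343151)/(J(-871) + sqrt(-2270599 + 664134)) = (-775894 - 3343151)/((3 + 24*(-871)) + sqrt(-2270599 + 664134)) = -4119045/((3 - 20904) + sqrt(-1606465)) = -4119045/(-20901 + 7*I*sqrt(32785))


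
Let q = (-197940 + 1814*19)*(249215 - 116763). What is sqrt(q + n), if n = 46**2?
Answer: 2*I*sqrt(5413114033) ≈ 1.4715e+5*I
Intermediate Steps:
q = -21652458248 (q = (-197940 + 34466)*132452 = -163474*132452 = -21652458248)
n = 2116
sqrt(q + n) = sqrt(-21652458248 + 2116) = sqrt(-21652456132) = 2*I*sqrt(5413114033)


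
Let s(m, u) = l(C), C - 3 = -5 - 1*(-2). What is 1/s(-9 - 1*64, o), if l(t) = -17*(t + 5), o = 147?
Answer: -1/85 ≈ -0.011765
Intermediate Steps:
C = 0 (C = 3 + (-5 - 1*(-2)) = 3 + (-5 + 2) = 3 - 3 = 0)
l(t) = -85 - 17*t (l(t) = -17*(5 + t) = -85 - 17*t)
s(m, u) = -85 (s(m, u) = -85 - 17*0 = -85 + 0 = -85)
1/s(-9 - 1*64, o) = 1/(-85) = -1/85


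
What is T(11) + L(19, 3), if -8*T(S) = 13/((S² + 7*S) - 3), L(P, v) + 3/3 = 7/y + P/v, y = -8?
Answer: 89/20 ≈ 4.4500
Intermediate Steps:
L(P, v) = -15/8 + P/v (L(P, v) = -1 + (7/(-8) + P/v) = -1 + (7*(-⅛) + P/v) = -1 + (-7/8 + P/v) = -15/8 + P/v)
T(S) = -13/(8*(-3 + S² + 7*S)) (T(S) = -13/(8*((S² + 7*S) - 3)) = -13/(8*(-3 + S² + 7*S)))
T(11) + L(19, 3) = -13/(-24 + 8*11² + 56*11) + (-15/8 + 19/3) = -13/(-24 + 8*121 + 616) + (-15/8 + 19*(⅓)) = -13/(-24 + 968 + 616) + (-15/8 + 19/3) = -13/1560 + 107/24 = -13*1/1560 + 107/24 = -1/120 + 107/24 = 89/20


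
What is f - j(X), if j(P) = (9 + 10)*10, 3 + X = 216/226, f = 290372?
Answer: 290182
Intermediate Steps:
X = -231/113 (X = -3 + 216/226 = -3 + 216*(1/226) = -3 + 108/113 = -231/113 ≈ -2.0442)
j(P) = 190 (j(P) = 19*10 = 190)
f - j(X) = 290372 - 1*190 = 290372 - 190 = 290182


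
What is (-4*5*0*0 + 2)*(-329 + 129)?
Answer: -400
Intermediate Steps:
(-4*5*0*0 + 2)*(-329 + 129) = (-0*0 + 2)*(-200) = (-4*0 + 2)*(-200) = (0 + 2)*(-200) = 2*(-200) = -400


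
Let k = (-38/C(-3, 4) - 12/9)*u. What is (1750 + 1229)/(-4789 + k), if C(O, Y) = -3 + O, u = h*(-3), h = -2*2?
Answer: -2979/4729 ≈ -0.62994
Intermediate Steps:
h = -4
u = 12 (u = -4*(-3) = 12)
k = 60 (k = (-38/(-3 - 3) - 12/9)*12 = (-38/(-6) - 12*⅑)*12 = (-38*(-⅙) - 4/3)*12 = (19/3 - 4/3)*12 = 5*12 = 60)
(1750 + 1229)/(-4789 + k) = (1750 + 1229)/(-4789 + 60) = 2979/(-4729) = 2979*(-1/4729) = -2979/4729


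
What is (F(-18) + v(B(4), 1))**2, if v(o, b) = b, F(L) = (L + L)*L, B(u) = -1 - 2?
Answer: 421201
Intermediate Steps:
B(u) = -3
F(L) = 2*L**2 (F(L) = (2*L)*L = 2*L**2)
(F(-18) + v(B(4), 1))**2 = (2*(-18)**2 + 1)**2 = (2*324 + 1)**2 = (648 + 1)**2 = 649**2 = 421201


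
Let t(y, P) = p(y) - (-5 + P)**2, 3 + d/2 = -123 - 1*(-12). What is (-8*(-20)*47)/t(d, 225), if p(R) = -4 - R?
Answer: -470/3011 ≈ -0.15609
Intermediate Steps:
d = -228 (d = -6 + 2*(-123 - 1*(-12)) = -6 + 2*(-123 + 12) = -6 + 2*(-111) = -6 - 222 = -228)
t(y, P) = -4 - y - (-5 + P)**2 (t(y, P) = (-4 - y) - (-5 + P)**2 = -4 - y - (-5 + P)**2)
(-8*(-20)*47)/t(d, 225) = (-8*(-20)*47)/(-4 - 1*(-228) - (-5 + 225)**2) = (160*47)/(-4 + 228 - 1*220**2) = 7520/(-4 + 228 - 1*48400) = 7520/(-4 + 228 - 48400) = 7520/(-48176) = 7520*(-1/48176) = -470/3011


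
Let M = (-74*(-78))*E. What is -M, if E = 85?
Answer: -490620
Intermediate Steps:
M = 490620 (M = -74*(-78)*85 = 5772*85 = 490620)
-M = -1*490620 = -490620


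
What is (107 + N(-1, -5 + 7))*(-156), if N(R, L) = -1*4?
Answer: -16068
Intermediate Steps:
N(R, L) = -4
(107 + N(-1, -5 + 7))*(-156) = (107 - 4)*(-156) = 103*(-156) = -16068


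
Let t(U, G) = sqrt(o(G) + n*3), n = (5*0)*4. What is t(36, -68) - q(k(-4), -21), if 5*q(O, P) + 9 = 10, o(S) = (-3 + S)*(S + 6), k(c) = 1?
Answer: -1/5 + sqrt(4402) ≈ 66.148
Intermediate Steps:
n = 0 (n = 0*4 = 0)
o(S) = (-3 + S)*(6 + S)
q(O, P) = 1/5 (q(O, P) = -9/5 + (1/5)*10 = -9/5 + 2 = 1/5)
t(U, G) = sqrt(-18 + G**2 + 3*G) (t(U, G) = sqrt((-18 + G**2 + 3*G) + 0*3) = sqrt((-18 + G**2 + 3*G) + 0) = sqrt(-18 + G**2 + 3*G))
t(36, -68) - q(k(-4), -21) = sqrt(-18 + (-68)**2 + 3*(-68)) - 1*1/5 = sqrt(-18 + 4624 - 204) - 1/5 = sqrt(4402) - 1/5 = -1/5 + sqrt(4402)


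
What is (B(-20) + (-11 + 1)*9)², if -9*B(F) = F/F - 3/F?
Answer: 263185729/32400 ≈ 8123.0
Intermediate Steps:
B(F) = -⅑ + 1/(3*F) (B(F) = -(F/F - 3/F)/9 = -(1 - 3/F)/9 = -⅑ + 1/(3*F))
(B(-20) + (-11 + 1)*9)² = ((⅑)*(3 - 1*(-20))/(-20) + (-11 + 1)*9)² = ((⅑)*(-1/20)*(3 + 20) - 10*9)² = ((⅑)*(-1/20)*23 - 90)² = (-23/180 - 90)² = (-16223/180)² = 263185729/32400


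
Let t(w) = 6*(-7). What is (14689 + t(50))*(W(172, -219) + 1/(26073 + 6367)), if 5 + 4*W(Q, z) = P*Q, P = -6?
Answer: -123182280643/32440 ≈ -3.7972e+6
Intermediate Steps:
t(w) = -42
W(Q, z) = -5/4 - 3*Q/2 (W(Q, z) = -5/4 + (-6*Q)/4 = -5/4 - 3*Q/2)
(14689 + t(50))*(W(172, -219) + 1/(26073 + 6367)) = (14689 - 42)*((-5/4 - 3/2*172) + 1/(26073 + 6367)) = 14647*((-5/4 - 258) + 1/32440) = 14647*(-1037/4 + 1/32440) = 14647*(-8410069/32440) = -123182280643/32440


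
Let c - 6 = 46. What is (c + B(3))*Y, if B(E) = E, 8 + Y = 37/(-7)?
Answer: -5115/7 ≈ -730.71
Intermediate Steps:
c = 52 (c = 6 + 46 = 52)
Y = -93/7 (Y = -8 + 37/(-7) = -8 + 37*(-⅐) = -8 - 37/7 = -93/7 ≈ -13.286)
(c + B(3))*Y = (52 + 3)*(-93/7) = 55*(-93/7) = -5115/7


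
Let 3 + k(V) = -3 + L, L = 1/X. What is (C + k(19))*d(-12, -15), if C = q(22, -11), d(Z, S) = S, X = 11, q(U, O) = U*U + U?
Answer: -82515/11 ≈ -7501.4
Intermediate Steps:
q(U, O) = U + U² (q(U, O) = U² + U = U + U²)
C = 506 (C = 22*(1 + 22) = 22*23 = 506)
L = 1/11 ≈ 0.090909
k(V) = -65/11 (k(V) = -3 + (-3 + 1/11) = -3 - 32/11 = -65/11)
(C + k(19))*d(-12, -15) = (506 - 65/11)*(-15) = (5501/11)*(-15) = -82515/11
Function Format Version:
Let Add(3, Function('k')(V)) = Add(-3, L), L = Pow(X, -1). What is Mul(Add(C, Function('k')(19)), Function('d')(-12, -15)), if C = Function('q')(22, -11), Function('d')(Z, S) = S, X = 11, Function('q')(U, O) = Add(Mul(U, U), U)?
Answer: Rational(-82515, 11) ≈ -7501.4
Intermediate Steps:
Function('q')(U, O) = Add(U, Pow(U, 2)) (Function('q')(U, O) = Add(Pow(U, 2), U) = Add(U, Pow(U, 2)))
C = 506 (C = Mul(22, Add(1, 22)) = Mul(22, 23) = 506)
L = Rational(1, 11) (L = Pow(11, -1) = Rational(1, 11) ≈ 0.090909)
Function('k')(V) = Rational(-65, 11) (Function('k')(V) = Add(-3, Add(-3, Rational(1, 11))) = Add(-3, Rational(-32, 11)) = Rational(-65, 11))
Mul(Add(C, Function('k')(19)), Function('d')(-12, -15)) = Mul(Add(506, Rational(-65, 11)), -15) = Mul(Rational(5501, 11), -15) = Rational(-82515, 11)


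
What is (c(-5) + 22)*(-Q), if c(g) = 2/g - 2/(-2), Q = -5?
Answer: 113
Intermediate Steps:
c(g) = 1 + 2/g (c(g) = 2/g - 2*(-½) = 2/g + 1 = 1 + 2/g)
(c(-5) + 22)*(-Q) = ((2 - 5)/(-5) + 22)*(-1*(-5)) = (-⅕*(-3) + 22)*5 = (⅗ + 22)*5 = (113/5)*5 = 113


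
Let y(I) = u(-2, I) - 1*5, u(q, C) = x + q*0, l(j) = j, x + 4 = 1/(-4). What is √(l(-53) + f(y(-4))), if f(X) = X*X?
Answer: √521/4 ≈ 5.7064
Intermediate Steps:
x = -17/4 (x = -4 + 1/(-4) = -4 - ¼ = -17/4 ≈ -4.2500)
u(q, C) = -17/4 (u(q, C) = -17/4 + q*0 = -17/4 + 0 = -17/4)
y(I) = -37/4 (y(I) = -17/4 - 1*5 = -17/4 - 5 = -37/4)
f(X) = X²
√(l(-53) + f(y(-4))) = √(-53 + (-37/4)²) = √(-53 + 1369/16) = √(521/16) = √521/4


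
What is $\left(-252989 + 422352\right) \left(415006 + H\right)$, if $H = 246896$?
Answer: $112101708426$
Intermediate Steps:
$\left(-252989 + 422352\right) \left(415006 + H\right) = \left(-252989 + 422352\right) \left(415006 + 246896\right) = 169363 \cdot 661902 = 112101708426$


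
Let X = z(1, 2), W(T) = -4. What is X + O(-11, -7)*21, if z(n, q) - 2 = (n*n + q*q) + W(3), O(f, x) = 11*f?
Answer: -2538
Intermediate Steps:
z(n, q) = -2 + n**2 + q**2 (z(n, q) = 2 + ((n*n + q*q) - 4) = 2 + ((n**2 + q**2) - 4) = 2 + (-4 + n**2 + q**2) = -2 + n**2 + q**2)
X = 3 (X = -2 + 1**2 + 2**2 = -2 + 1 + 4 = 3)
X + O(-11, -7)*21 = 3 + (11*(-11))*21 = 3 - 121*21 = 3 - 2541 = -2538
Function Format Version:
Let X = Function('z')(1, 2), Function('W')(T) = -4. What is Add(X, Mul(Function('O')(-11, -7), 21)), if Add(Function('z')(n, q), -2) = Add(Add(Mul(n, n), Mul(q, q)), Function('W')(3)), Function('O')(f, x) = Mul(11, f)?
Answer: -2538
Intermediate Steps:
Function('z')(n, q) = Add(-2, Pow(n, 2), Pow(q, 2)) (Function('z')(n, q) = Add(2, Add(Add(Mul(n, n), Mul(q, q)), -4)) = Add(2, Add(Add(Pow(n, 2), Pow(q, 2)), -4)) = Add(2, Add(-4, Pow(n, 2), Pow(q, 2))) = Add(-2, Pow(n, 2), Pow(q, 2)))
X = 3 (X = Add(-2, Pow(1, 2), Pow(2, 2)) = Add(-2, 1, 4) = 3)
Add(X, Mul(Function('O')(-11, -7), 21)) = Add(3, Mul(Mul(11, -11), 21)) = Add(3, Mul(-121, 21)) = Add(3, -2541) = -2538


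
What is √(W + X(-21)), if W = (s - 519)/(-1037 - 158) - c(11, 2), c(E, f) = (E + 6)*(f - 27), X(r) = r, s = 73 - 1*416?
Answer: 3*√64216910/1195 ≈ 20.118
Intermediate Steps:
s = -343 (s = 73 - 416 = -343)
c(E, f) = (-27 + f)*(6 + E) (c(E, f) = (6 + E)*(-27 + f) = (-27 + f)*(6 + E))
W = 508737/1195 (W = (-343 - 519)/(-1037 - 158) - (-162 - 27*11 + 6*2 + 11*2) = -862/(-1195) - (-162 - 297 + 12 + 22) = -862*(-1/1195) - 1*(-425) = 862/1195 + 425 = 508737/1195 ≈ 425.72)
√(W + X(-21)) = √(508737/1195 - 21) = √(483642/1195) = 3*√64216910/1195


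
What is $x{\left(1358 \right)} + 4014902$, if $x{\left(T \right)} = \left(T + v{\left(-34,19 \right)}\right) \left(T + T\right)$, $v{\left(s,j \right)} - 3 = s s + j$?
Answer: $10902678$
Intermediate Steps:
$v{\left(s,j \right)} = 3 + j + s^{2}$ ($v{\left(s,j \right)} = 3 + \left(s s + j\right) = 3 + \left(s^{2} + j\right) = 3 + \left(j + s^{2}\right) = 3 + j + s^{2}$)
$x{\left(T \right)} = 2 T \left(1178 + T\right)$ ($x{\left(T \right)} = \left(T + \left(3 + 19 + \left(-34\right)^{2}\right)\right) \left(T + T\right) = \left(T + \left(3 + 19 + 1156\right)\right) 2 T = \left(T + 1178\right) 2 T = \left(1178 + T\right) 2 T = 2 T \left(1178 + T\right)$)
$x{\left(1358 \right)} + 4014902 = 2 \cdot 1358 \left(1178 + 1358\right) + 4014902 = 2 \cdot 1358 \cdot 2536 + 4014902 = 6887776 + 4014902 = 10902678$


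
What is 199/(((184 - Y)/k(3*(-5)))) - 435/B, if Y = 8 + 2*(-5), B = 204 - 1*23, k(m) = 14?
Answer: 211678/16833 ≈ 12.575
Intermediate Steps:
B = 181 (B = 204 - 23 = 181)
Y = -2 (Y = 8 - 10 = -2)
199/(((184 - Y)/k(3*(-5)))) - 435/B = 199/(((184 - 1*(-2))/14)) - 435/181 = 199/(((184 + 2)*(1/14))) - 435*1/181 = 199/((186*(1/14))) - 435/181 = 199/(93/7) - 435/181 = 199*(7/93) - 435/181 = 1393/93 - 435/181 = 211678/16833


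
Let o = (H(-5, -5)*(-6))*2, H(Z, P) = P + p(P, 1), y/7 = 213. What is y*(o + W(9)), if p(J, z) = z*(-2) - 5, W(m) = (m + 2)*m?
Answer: 362313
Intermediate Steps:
W(m) = m*(2 + m) (W(m) = (2 + m)*m = m*(2 + m))
p(J, z) = -5 - 2*z (p(J, z) = -2*z - 5 = -5 - 2*z)
y = 1491 (y = 7*213 = 1491)
H(Z, P) = -7 + P (H(Z, P) = P + (-5 - 2*1) = P + (-5 - 2) = P - 7 = -7 + P)
o = 144 (o = ((-7 - 5)*(-6))*2 = -12*(-6)*2 = 72*2 = 144)
y*(o + W(9)) = 1491*(144 + 9*(2 + 9)) = 1491*(144 + 9*11) = 1491*(144 + 99) = 1491*243 = 362313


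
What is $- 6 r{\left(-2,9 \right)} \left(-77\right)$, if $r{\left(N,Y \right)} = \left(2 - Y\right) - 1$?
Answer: $-3696$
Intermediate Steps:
$r{\left(N,Y \right)} = 1 - Y$ ($r{\left(N,Y \right)} = \left(2 - Y\right) - 1 = 1 - Y$)
$- 6 r{\left(-2,9 \right)} \left(-77\right) = - 6 \left(1 - 9\right) \left(-77\right) = \left(-6\right) \left(-8\right) \left(-77\right) = 48 \left(-77\right) = -3696$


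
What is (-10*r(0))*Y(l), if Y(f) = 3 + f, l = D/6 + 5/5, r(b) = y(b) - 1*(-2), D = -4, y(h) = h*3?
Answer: -200/3 ≈ -66.667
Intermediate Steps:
y(h) = 3*h
r(b) = 2 + 3*b (r(b) = 3*b - 1*(-2) = 3*b + 2 = 2 + 3*b)
l = 1/3 (l = -4/6 + 5/5 = -4*1/6 + 5*(1/5) = -2/3 + 1 = 1/3 ≈ 0.33333)
(-10*r(0))*Y(l) = (-10*(2 + 3*0))*(3 + 1/3) = -10*(2 + 0)*(10/3) = -10*2*(10/3) = -20*10/3 = -200/3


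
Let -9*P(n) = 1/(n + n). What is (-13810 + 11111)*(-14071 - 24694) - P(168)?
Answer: 316391246641/3024 ≈ 1.0463e+8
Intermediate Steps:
P(n) = -1/(18*n) (P(n) = -1/(9*(n + n)) = -1/(2*n)/9 = -1/(18*n))
(-13810 + 11111)*(-14071 - 24694) - P(168) = (-13810 + 11111)*(-14071 - 24694) - (-1)/(18*168) = -2699*(-38765) - (-1)/(18*168) = 104626735 - 1*(-1/3024) = 104626735 + 1/3024 = 316391246641/3024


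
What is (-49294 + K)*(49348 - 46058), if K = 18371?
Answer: -101736670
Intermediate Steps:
(-49294 + K)*(49348 - 46058) = (-49294 + 18371)*(49348 - 46058) = -30923*3290 = -101736670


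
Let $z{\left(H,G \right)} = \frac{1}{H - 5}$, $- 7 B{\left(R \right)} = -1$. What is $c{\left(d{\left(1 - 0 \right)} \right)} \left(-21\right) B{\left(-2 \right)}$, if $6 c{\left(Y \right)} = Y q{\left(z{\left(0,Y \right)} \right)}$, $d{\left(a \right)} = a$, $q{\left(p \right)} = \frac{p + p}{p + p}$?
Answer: $- \frac{1}{2} \approx -0.5$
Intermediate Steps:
$B{\left(R \right)} = \frac{1}{7}$ ($B{\left(R \right)} = \left(- \frac{1}{7}\right) \left(-1\right) = \frac{1}{7}$)
$z{\left(H,G \right)} = \frac{1}{-5 + H}$
$q{\left(p \right)} = 1$ ($q{\left(p \right)} = \frac{2 p}{2 p} = 2 p \frac{1}{2 p} = 1$)
$c{\left(Y \right)} = \frac{Y}{6}$ ($c{\left(Y \right)} = \frac{Y 1}{6} = \frac{Y}{6}$)
$c{\left(d{\left(1 - 0 \right)} \right)} \left(-21\right) B{\left(-2 \right)} = \frac{1 - 0}{6} \left(-21\right) \frac{1}{7} = \frac{1 + 0}{6} \left(-21\right) \frac{1}{7} = \frac{1}{6} \cdot 1 \left(-21\right) \frac{1}{7} = \frac{1}{6} \left(-21\right) \frac{1}{7} = \left(- \frac{7}{2}\right) \frac{1}{7} = - \frac{1}{2}$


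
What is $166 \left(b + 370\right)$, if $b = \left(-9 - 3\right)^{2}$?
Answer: $85324$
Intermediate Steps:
$b = 144$ ($b = \left(-9 + \left(-5 + 2\right)\right)^{2} = \left(-9 - 3\right)^{2} = \left(-12\right)^{2} = 144$)
$166 \left(b + 370\right) = 166 \left(144 + 370\right) = 166 \cdot 514 = 85324$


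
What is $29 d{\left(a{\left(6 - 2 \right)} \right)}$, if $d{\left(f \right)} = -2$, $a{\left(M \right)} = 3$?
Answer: $-58$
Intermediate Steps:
$29 d{\left(a{\left(6 - 2 \right)} \right)} = 29 \left(-2\right) = -58$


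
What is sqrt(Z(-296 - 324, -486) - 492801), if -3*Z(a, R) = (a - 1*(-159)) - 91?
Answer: I*sqrt(492617) ≈ 701.87*I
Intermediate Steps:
Z(a, R) = -68/3 - a/3 (Z(a, R) = -((a - 1*(-159)) - 91)/3 = -((a + 159) - 91)/3 = -((159 + a) - 91)/3 = -(68 + a)/3 = -68/3 - a/3)
sqrt(Z(-296 - 324, -486) - 492801) = sqrt((-68/3 - (-296 - 324)/3) - 492801) = sqrt((-68/3 - 1/3*(-620)) - 492801) = sqrt((-68/3 + 620/3) - 492801) = sqrt(184 - 492801) = sqrt(-492617) = I*sqrt(492617)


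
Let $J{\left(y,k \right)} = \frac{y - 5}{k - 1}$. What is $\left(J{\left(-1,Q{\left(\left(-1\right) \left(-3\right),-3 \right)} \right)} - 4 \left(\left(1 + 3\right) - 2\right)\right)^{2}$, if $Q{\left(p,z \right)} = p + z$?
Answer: $4$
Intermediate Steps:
$J{\left(y,k \right)} = \frac{-5 + y}{-1 + k}$
$\left(J{\left(-1,Q{\left(\left(-1\right) \left(-3\right),-3 \right)} \right)} - 4 \left(\left(1 + 3\right) - 2\right)\right)^{2} = \left(\frac{-5 - 1}{-1 - 0} - 4 \left(\left(1 + 3\right) - 2\right)\right)^{2} = \left(\frac{1}{-1 + \left(3 - 3\right)} \left(-6\right) - 4 \left(4 - 2\right)\right)^{2} = \left(\frac{1}{-1 + 0} \left(-6\right) - 8\right)^{2} = \left(\frac{1}{-1} \left(-6\right) - 8\right)^{2} = \left(\left(-1\right) \left(-6\right) - 8\right)^{2} = \left(6 - 8\right)^{2} = \left(-2\right)^{2} = 4$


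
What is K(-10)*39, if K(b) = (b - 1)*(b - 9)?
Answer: 8151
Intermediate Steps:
K(b) = (-1 + b)*(-9 + b)
K(-10)*39 = (9 + (-10)**2 - 10*(-10))*39 = (9 + 100 + 100)*39 = 209*39 = 8151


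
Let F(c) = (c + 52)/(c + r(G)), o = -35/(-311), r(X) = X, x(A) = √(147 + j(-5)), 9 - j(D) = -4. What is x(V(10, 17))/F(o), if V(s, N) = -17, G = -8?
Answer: -9812*√10/16207 ≈ -1.9145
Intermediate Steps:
j(D) = 13 (j(D) = 9 - 1*(-4) = 9 + 4 = 13)
x(A) = 4*√10 (x(A) = √(147 + 13) = √160 = 4*√10)
o = 35/311 (o = -35*(-1/311) = 35/311 ≈ 0.11254)
F(c) = (52 + c)/(-8 + c) (F(c) = (c + 52)/(c - 8) = (52 + c)/(-8 + c))
x(V(10, 17))/F(o) = (4*√10)/(((52 + 35/311)/(-8 + 35/311))) = (4*√10)/(((16207/311)/(-2453/311))) = (4*√10)/((-311/2453*16207/311)) = (4*√10)/(-16207/2453) = (4*√10)*(-2453/16207) = -9812*√10/16207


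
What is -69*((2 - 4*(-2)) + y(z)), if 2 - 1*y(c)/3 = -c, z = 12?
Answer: -3588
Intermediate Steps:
y(c) = 6 + 3*c (y(c) = 6 - (-3)*c = 6 + 3*c)
-69*((2 - 4*(-2)) + y(z)) = -69*((2 - 4*(-2)) + (6 + 3*12)) = -69*((2 + 8) + (6 + 36)) = -69*(10 + 42) = -69*52 = -3588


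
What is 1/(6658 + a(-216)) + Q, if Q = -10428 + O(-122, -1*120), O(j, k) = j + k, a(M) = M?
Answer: -68736139/6442 ≈ -10670.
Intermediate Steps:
Q = -10670 (Q = -10428 + (-122 - 1*120) = -10428 + (-122 - 120) = -10428 - 242 = -10670)
1/(6658 + a(-216)) + Q = 1/(6658 - 216) - 10670 = 1/6442 - 10670 = -68736139/6442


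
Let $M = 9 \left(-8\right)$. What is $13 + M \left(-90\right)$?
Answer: $6493$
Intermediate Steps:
$M = -72$
$13 + M \left(-90\right) = 13 - -6480 = 13 + 6480 = 6493$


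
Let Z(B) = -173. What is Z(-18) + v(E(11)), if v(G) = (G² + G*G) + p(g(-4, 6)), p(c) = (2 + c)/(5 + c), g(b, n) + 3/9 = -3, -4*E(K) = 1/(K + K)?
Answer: -3364763/19360 ≈ -173.80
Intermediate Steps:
E(K) = -1/(8*K) (E(K) = -1/(4*(K + K)) = -1/(2*K)/4 = -1/(8*K))
g(b, n) = -10/3 (g(b, n) = -⅓ - 3 = -10/3)
p(c) = (2 + c)/(5 + c)
v(G) = -⅘ + 2*G² (v(G) = (G² + G*G) + (2 - 10/3)/(5 - 10/3) = (G² + G²) - 4/3/(5/3) = 2*G² + (⅗)*(-4/3) = 2*G² - ⅘ = -⅘ + 2*G²)
Z(-18) + v(E(11)) = -173 + (-⅘ + 2*(-⅛/11)²) = -173 + (-⅘ + 2*(-⅛*1/11)²) = -173 + (-⅘ + 2*(-1/88)²) = -173 + (-⅘ + 2*(1/7744)) = -173 + (-⅘ + 1/3872) = -173 - 15483/19360 = -3364763/19360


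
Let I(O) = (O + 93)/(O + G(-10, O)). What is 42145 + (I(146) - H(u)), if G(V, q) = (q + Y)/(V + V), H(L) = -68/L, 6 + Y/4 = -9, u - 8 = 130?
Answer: 4120856173/97773 ≈ 42147.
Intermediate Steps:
u = 138 (u = 8 + 130 = 138)
Y = -60 (Y = -24 + 4*(-9) = -24 - 36 = -60)
G(V, q) = (-60 + q)/(2*V) (G(V, q) = (q - 60)/(V + V) = (-60 + q)/((2*V)) = (-60 + q)*(1/(2*V)) = (-60 + q)/(2*V))
I(O) = (93 + O)/(3 + 19*O/20) (I(O) = (O + 93)/(O + (½)*(-60 + O)/(-10)) = (93 + O)/(O + (½)*(-⅒)*(-60 + O)) = (93 + O)/(O + (3 - O/20)) = (93 + O)/(3 + 19*O/20))
42145 + (I(146) - H(u)) = 42145 + (20*(93 + 146)/(60 + 19*146) - (-68)/138) = 42145 + (20*239/(60 + 2774) - (-68)/138) = 42145 + (20*239/2834 - 1*(-34/69)) = 42145 + (20*(1/2834)*239 + 34/69) = 42145 + (2390/1417 + 34/69) = 42145 + 213088/97773 = 4120856173/97773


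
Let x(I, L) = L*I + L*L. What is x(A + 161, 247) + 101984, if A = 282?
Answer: 272414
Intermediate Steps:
x(I, L) = L² + I*L (x(I, L) = I*L + L² = L² + I*L)
x(A + 161, 247) + 101984 = 247*((282 + 161) + 247) + 101984 = 247*(443 + 247) + 101984 = 247*690 + 101984 = 170430 + 101984 = 272414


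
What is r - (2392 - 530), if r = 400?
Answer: -1462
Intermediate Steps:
r - (2392 - 530) = 400 - (2392 - 530) = 400 - 1*1862 = 400 - 1862 = -1462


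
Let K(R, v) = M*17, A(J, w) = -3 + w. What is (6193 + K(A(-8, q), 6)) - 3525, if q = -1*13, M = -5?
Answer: 2583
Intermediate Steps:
q = -13
K(R, v) = -85 (K(R, v) = -5*17 = -85)
(6193 + K(A(-8, q), 6)) - 3525 = (6193 - 85) - 3525 = 6108 - 3525 = 2583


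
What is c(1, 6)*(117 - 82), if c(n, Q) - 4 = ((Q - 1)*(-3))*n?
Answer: -385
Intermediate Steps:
c(n, Q) = 4 + n*(3 - 3*Q) (c(n, Q) = 4 + ((Q - 1)*(-3))*n = 4 + ((-1 + Q)*(-3))*n = 4 + (3 - 3*Q)*n = 4 + n*(3 - 3*Q))
c(1, 6)*(117 - 82) = (4 + 3*1 - 3*6*1)*(117 - 82) = (4 + 3 - 18)*35 = -11*35 = -385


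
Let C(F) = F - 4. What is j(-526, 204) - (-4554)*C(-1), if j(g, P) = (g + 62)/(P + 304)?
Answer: -2891906/127 ≈ -22771.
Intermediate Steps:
C(F) = -4 + F
j(g, P) = (62 + g)/(304 + P)
j(-526, 204) - (-4554)*C(-1) = (62 - 526)/(304 + 204) - (-4554)*(-4 - 1) = -464/508 - (-4554)*(-5) = (1/508)*(-464) - 1*22770 = -116/127 - 22770 = -2891906/127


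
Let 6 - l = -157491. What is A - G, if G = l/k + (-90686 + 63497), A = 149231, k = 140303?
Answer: 24752097763/140303 ≈ 1.7642e+5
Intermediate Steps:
l = 157497 (l = 6 - 1*(-157491) = 6 + 157491 = 157497)
G = -3814540770/140303 (G = 157497/140303 + (-90686 + 63497) = 157497*(1/140303) - 27189 = 157497/140303 - 27189 = -3814540770/140303 ≈ -27188.)
A - G = 149231 - 1*(-3814540770/140303) = 149231 + 3814540770/140303 = 24752097763/140303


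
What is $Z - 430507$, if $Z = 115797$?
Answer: $-314710$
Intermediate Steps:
$Z - 430507 = 115797 - 430507 = -314710$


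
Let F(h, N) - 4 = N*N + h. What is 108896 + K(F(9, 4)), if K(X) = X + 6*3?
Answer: 108943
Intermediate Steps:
F(h, N) = 4 + h + N**2 (F(h, N) = 4 + (N*N + h) = 4 + (N**2 + h) = 4 + (h + N**2) = 4 + h + N**2)
K(X) = 18 + X (K(X) = X + 18 = 18 + X)
108896 + K(F(9, 4)) = 108896 + (18 + (4 + 9 + 4**2)) = 108896 + (18 + (4 + 9 + 16)) = 108896 + (18 + 29) = 108896 + 47 = 108943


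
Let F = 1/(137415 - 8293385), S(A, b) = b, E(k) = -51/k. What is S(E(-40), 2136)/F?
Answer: -17421151920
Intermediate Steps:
F = -1/8155970 (F = 1/(-8155970) = -1/8155970 ≈ -1.2261e-7)
S(E(-40), 2136)/F = 2136/(-1/8155970) = 2136*(-8155970) = -17421151920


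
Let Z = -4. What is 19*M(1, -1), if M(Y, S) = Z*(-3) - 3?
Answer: 171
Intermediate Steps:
M(Y, S) = 9 (M(Y, S) = -4*(-3) - 3 = 12 - 3 = 9)
19*M(1, -1) = 19*9 = 171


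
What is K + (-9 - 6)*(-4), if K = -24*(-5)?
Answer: 180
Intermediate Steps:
K = 120
K + (-9 - 6)*(-4) = 120 + (-9 - 6)*(-4) = 120 - 15*(-4) = 120 + 60 = 180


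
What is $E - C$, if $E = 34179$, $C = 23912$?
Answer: $10267$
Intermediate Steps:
$E - C = 34179 - 23912 = 10267$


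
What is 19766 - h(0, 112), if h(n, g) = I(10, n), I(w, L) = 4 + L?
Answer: 19762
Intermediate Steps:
h(n, g) = 4 + n
19766 - h(0, 112) = 19766 - (4 + 0) = 19766 - 1*4 = 19766 - 4 = 19762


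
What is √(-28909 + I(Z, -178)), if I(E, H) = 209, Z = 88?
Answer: 10*I*√287 ≈ 169.41*I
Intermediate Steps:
√(-28909 + I(Z, -178)) = √(-28909 + 209) = √(-28700) = 10*I*√287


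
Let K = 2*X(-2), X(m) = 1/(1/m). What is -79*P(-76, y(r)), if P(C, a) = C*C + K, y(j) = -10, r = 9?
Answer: -455988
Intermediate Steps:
X(m) = m (X(m) = 1/(1/m) = m)
K = -4 (K = 2*(-2) = -4)
P(C, a) = -4 + C² (P(C, a) = C*C - 4 = C² - 4 = -4 + C²)
-79*P(-76, y(r)) = -79*(-4 + (-76)²) = -79*(-4 + 5776) = -79*5772 = -1*455988 = -455988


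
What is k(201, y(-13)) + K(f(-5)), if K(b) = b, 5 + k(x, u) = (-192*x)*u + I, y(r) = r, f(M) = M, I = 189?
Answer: 501875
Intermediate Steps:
k(x, u) = 184 - 192*u*x (k(x, u) = -5 + ((-192*x)*u + 189) = -5 + (-192*u*x + 189) = -5 + (189 - 192*u*x) = 184 - 192*u*x)
k(201, y(-13)) + K(f(-5)) = (184 - 192*(-13)*201) - 5 = (184 + 501696) - 5 = 501880 - 5 = 501875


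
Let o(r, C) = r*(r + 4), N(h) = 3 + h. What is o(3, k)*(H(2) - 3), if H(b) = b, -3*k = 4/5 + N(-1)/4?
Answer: -21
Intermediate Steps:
k = -13/30 (k = -(4/5 + (3 - 1)/4)/3 = -(4*(⅕) + 2*(¼))/3 = -(⅘ + ½)/3 = -⅓*13/10 = -13/30 ≈ -0.43333)
o(r, C) = r*(4 + r)
o(3, k)*(H(2) - 3) = (3*(4 + 3))*(2 - 3) = (3*7)*(-1) = 21*(-1) = -21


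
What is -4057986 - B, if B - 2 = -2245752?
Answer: -1812236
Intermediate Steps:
B = -2245750 (B = 2 - 2245752 = -2245750)
-4057986 - B = -4057986 - 1*(-2245750) = -4057986 + 2245750 = -1812236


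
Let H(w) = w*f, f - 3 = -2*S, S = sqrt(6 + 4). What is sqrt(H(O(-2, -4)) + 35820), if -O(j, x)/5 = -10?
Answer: sqrt(35970 - 100*sqrt(10)) ≈ 188.82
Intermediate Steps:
O(j, x) = 50 (O(j, x) = -5*(-10) = 50)
S = sqrt(10) ≈ 3.1623
f = 3 - 2*sqrt(10) ≈ -3.3246
H(w) = w*(3 - 2*sqrt(10))
sqrt(H(O(-2, -4)) + 35820) = sqrt(50*(3 - 2*sqrt(10)) + 35820) = sqrt((150 - 100*sqrt(10)) + 35820) = sqrt(35970 - 100*sqrt(10))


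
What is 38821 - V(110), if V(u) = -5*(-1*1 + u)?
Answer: 39366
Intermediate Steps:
V(u) = 5 - 5*u (V(u) = -5*(-1 + u) = 5 - 5*u)
38821 - V(110) = 38821 - (5 - 5*110) = 38821 - (5 - 550) = 38821 - 1*(-545) = 38821 + 545 = 39366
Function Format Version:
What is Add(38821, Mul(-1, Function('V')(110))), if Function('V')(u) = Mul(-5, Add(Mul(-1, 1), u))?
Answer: 39366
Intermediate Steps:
Function('V')(u) = Add(5, Mul(-5, u)) (Function('V')(u) = Mul(-5, Add(-1, u)) = Add(5, Mul(-5, u)))
Add(38821, Mul(-1, Function('V')(110))) = Add(38821, Mul(-1, Add(5, Mul(-5, 110)))) = Add(38821, Mul(-1, Add(5, -550))) = Add(38821, Mul(-1, -545)) = Add(38821, 545) = 39366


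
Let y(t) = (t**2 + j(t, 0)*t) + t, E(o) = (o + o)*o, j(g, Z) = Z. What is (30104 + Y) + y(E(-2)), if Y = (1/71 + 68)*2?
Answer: 2152154/71 ≈ 30312.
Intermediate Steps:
E(o) = 2*o**2 (E(o) = (2*o)*o = 2*o**2)
Y = 9658/71 (Y = (1/71 + 68)*2 = (4829/71)*2 = 9658/71 ≈ 136.03)
y(t) = t + t**2 (y(t) = (t**2 + 0*t) + t = (t**2 + 0) + t = t**2 + t = t + t**2)
(30104 + Y) + y(E(-2)) = (30104 + 9658/71) + (2*(-2)**2)*(1 + 2*(-2)**2) = 2147042/71 + (2*4)*(1 + 2*4) = 2147042/71 + 8*(1 + 8) = 2147042/71 + 8*9 = 2147042/71 + 72 = 2152154/71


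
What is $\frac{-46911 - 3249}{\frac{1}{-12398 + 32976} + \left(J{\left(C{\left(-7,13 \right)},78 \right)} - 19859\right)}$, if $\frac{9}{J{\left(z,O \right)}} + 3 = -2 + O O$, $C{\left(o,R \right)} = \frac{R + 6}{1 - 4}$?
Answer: $\frac{6274698085920}{2484234842377} \approx 2.5258$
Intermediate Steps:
$C{\left(o,R \right)} = -2 - \frac{R}{3}$ ($C{\left(o,R \right)} = \frac{6 + R}{-3} = \left(6 + R\right) \left(- \frac{1}{3}\right) = -2 - \frac{R}{3}$)
$J{\left(z,O \right)} = \frac{9}{-5 + O^{2}}$ ($J{\left(z,O \right)} = \frac{9}{-3 + \left(-2 + O O\right)} = \frac{9}{-3 + \left(-2 + O^{2}\right)} = \frac{9}{-5 + O^{2}}$)
$\frac{-46911 - 3249}{\frac{1}{-12398 + 32976} + \left(J{\left(C{\left(-7,13 \right)},78 \right)} - 19859\right)} = \frac{-46911 - 3249}{\frac{1}{-12398 + 32976} + \left(\frac{9}{-5 + 78^{2}} - 19859\right)} = - \frac{50160}{\frac{1}{20578} - \left(19859 - \frac{9}{-5 + 6084}\right)} = - \frac{50160}{\frac{1}{20578} - \left(19859 - \frac{9}{6079}\right)} = - \frac{50160}{\frac{1}{20578} + \left(9 \cdot \frac{1}{6079} - 19859\right)} = - \frac{50160}{\frac{1}{20578} + \left(\frac{9}{6079} - 19859\right)} = - \frac{50160}{\frac{1}{20578} - \frac{120722852}{6079}} = - \frac{50160}{- \frac{2484234842377}{125093662}} = \left(-50160\right) \left(- \frac{125093662}{2484234842377}\right) = \frac{6274698085920}{2484234842377}$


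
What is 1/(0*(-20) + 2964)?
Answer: 1/2964 ≈ 0.00033738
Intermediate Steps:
1/(0*(-20) + 2964) = 1/(0 + 2964) = 1/2964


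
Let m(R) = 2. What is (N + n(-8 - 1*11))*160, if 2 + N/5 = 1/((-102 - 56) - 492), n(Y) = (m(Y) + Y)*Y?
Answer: 651024/13 ≈ 50079.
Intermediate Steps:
n(Y) = Y*(2 + Y) (n(Y) = (2 + Y)*Y = Y*(2 + Y))
N = -1301/130 (N = -10 + 5/((-102 - 56) - 492) = -10 + 5/(-158 - 492) = -10 + 5/(-650) = -10 + 5*(-1/650) = -10 - 1/130 = -1301/130 ≈ -10.008)
(N + n(-8 - 1*11))*160 = (-1301/130 + (-8 - 1*11)*(2 + (-8 - 1*11)))*160 = (-1301/130 + (-8 - 11)*(2 + (-8 - 11)))*160 = (-1301/130 - 19*(2 - 19))*160 = (-1301/130 - 19*(-17))*160 = (-1301/130 + 323)*160 = (40689/130)*160 = 651024/13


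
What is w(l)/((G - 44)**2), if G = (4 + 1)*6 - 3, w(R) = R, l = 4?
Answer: 4/289 ≈ 0.013841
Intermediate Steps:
G = 27 (G = 5*6 - 3 = 30 - 3 = 27)
w(l)/((G - 44)**2) = 4/((27 - 44)**2) = 4/((-17)**2) = 4/289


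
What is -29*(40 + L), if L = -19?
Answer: -609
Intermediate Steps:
-29*(40 + L) = -29*(40 - 19) = -29*21 = -609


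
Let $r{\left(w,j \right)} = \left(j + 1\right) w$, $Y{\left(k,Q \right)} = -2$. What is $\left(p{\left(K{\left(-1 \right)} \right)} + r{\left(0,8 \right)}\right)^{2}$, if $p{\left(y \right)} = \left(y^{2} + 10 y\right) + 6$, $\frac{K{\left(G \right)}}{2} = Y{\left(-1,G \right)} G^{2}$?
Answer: $324$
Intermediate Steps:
$r{\left(w,j \right)} = w \left(1 + j\right)$ ($r{\left(w,j \right)} = \left(1 + j\right) w = w \left(1 + j\right)$)
$K{\left(G \right)} = - 4 G^{2}$ ($K{\left(G \right)} = 2 \left(- 2 G^{2}\right) = - 4 G^{2}$)
$p{\left(y \right)} = 6 + y^{2} + 10 y$
$\left(p{\left(K{\left(-1 \right)} \right)} + r{\left(0,8 \right)}\right)^{2} = \left(\left(6 + \left(- 4 \left(-1\right)^{2}\right)^{2} + 10 \left(- 4 \left(-1\right)^{2}\right)\right) + 0 \left(1 + 8\right)\right)^{2} = \left(\left(6 + \left(\left(-4\right) 1\right)^{2} + 10 \left(\left(-4\right) 1\right)\right) + 0 \cdot 9\right)^{2} = \left(\left(6 + \left(-4\right)^{2} + 10 \left(-4\right)\right) + 0\right)^{2} = \left(\left(6 + 16 - 40\right) + 0\right)^{2} = \left(-18 + 0\right)^{2} = \left(-18\right)^{2} = 324$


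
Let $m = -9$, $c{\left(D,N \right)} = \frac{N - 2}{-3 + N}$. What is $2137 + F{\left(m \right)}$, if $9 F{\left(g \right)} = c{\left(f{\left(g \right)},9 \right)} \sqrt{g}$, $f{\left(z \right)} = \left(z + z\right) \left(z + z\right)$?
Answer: $2137 + \frac{7 i}{18} \approx 2137.0 + 0.38889 i$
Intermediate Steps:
$f{\left(z \right)} = 4 z^{2}$ ($f{\left(z \right)} = 2 z 2 z = 4 z^{2}$)
$c{\left(D,N \right)} = \frac{-2 + N}{-3 + N}$
$F{\left(g \right)} = \frac{7 \sqrt{g}}{54}$ ($F{\left(g \right)} = \frac{\frac{-2 + 9}{-3 + 9} \sqrt{g}}{9} = \frac{\frac{1}{6} \cdot 7 \sqrt{g}}{9} = \frac{\frac{7}{6} \sqrt{g}}{9} = \frac{7 \sqrt{g}}{54}$)
$2137 + F{\left(m \right)} = 2137 + \frac{7 \sqrt{-9}}{54} = 2137 + \frac{7 \cdot 3 i}{54} = 2137 + \frac{7 i}{18}$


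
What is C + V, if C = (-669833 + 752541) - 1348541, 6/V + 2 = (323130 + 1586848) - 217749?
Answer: -2142076780085/1692227 ≈ -1.2658e+6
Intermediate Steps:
V = 6/1692227 (V = 6/(-2 + ((323130 + 1586848) - 217749)) = 6/(-2 + (1909978 - 217749)) = 6/(-2 + 1692229) = 6/1692227 ≈ 3.5456e-6)
C = -1265833 (C = 82708 - 1348541 = -1265833)
C + V = -1265833 + 6/1692227 = -2142076780085/1692227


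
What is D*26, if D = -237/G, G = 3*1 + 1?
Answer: -3081/2 ≈ -1540.5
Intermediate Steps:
G = 4 (G = 3 + 1 = 4)
D = -237/4 ≈ -59.250
D*26 = -237/4*26 = -3081/2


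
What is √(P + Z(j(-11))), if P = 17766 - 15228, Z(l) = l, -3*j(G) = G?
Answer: 5*√915/3 ≈ 50.415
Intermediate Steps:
j(G) = -G/3
P = 2538
√(P + Z(j(-11))) = √(2538 - ⅓*(-11)) = √(2538 + 11/3) = √(7625/3) = 5*√915/3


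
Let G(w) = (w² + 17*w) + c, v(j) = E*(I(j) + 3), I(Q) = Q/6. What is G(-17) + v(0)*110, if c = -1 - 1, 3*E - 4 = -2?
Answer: 218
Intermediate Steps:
E = ⅔ (E = 4/3 + (⅓)*(-2) = 4/3 - ⅔ = ⅔ ≈ 0.66667)
c = -2
I(Q) = Q/6 (I(Q) = Q*(⅙) = Q/6)
v(j) = 2 + j/9 (v(j) = 2*(j/6 + 3)/3 = 2*(3 + j/6)/3 = 2 + j/9)
G(w) = -2 + w² + 17*w (G(w) = (w² + 17*w) - 2 = -2 + w² + 17*w)
G(-17) + v(0)*110 = (-2 + (-17)² + 17*(-17)) + (2 + (⅑)*0)*110 = (-2 + 289 - 289) + (2 + 0)*110 = -2 + 2*110 = -2 + 220 = 218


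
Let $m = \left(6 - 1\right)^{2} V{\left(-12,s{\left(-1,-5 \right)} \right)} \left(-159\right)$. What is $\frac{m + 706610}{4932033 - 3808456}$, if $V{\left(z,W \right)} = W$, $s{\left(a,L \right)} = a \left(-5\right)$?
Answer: $\frac{98105}{160511} \approx 0.6112$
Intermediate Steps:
$s{\left(a,L \right)} = - 5 a$
$m = -19875$ ($m = \left(6 - 1\right)^{2} \left(\left(-5\right) \left(-1\right)\right) \left(-159\right) = 5^{2} \cdot 5 \left(-159\right) = 25 \cdot 5 \left(-159\right) = 125 \left(-159\right) = -19875$)
$\frac{m + 706610}{4932033 - 3808456} = \frac{-19875 + 706610}{4932033 - 3808456} = \frac{686735}{1123577} = 686735 \cdot \frac{1}{1123577} = \frac{98105}{160511}$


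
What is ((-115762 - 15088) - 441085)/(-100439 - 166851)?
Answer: 114387/53458 ≈ 2.1398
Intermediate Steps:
((-115762 - 15088) - 441085)/(-100439 - 166851) = (-130850 - 441085)/(-267290) = -571935*(-1/267290) = 114387/53458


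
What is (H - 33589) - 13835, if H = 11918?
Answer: -35506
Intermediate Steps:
(H - 33589) - 13835 = (11918 - 33589) - 13835 = -21671 - 13835 = -35506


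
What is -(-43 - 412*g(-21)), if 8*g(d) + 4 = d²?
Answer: 45097/2 ≈ 22549.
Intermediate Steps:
g(d) = -½ + d²/8
-(-43 - 412*g(-21)) = -(-43 - 412*(-½ + (⅛)*(-21)²)) = -(-43 - 412*(-½ + (⅛)*441)) = -(-43 - 412*(-½ + 441/8)) = -(-43 - 412*437/8) = -(-43 - 45011/2) = -1*(-45097/2) = 45097/2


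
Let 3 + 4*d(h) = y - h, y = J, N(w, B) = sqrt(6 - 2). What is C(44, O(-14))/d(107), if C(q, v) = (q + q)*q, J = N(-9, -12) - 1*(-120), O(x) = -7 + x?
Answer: 3872/3 ≈ 1290.7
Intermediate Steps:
N(w, B) = 2 (N(w, B) = sqrt(4) = 2)
J = 122 (J = 2 - 1*(-120) = 2 + 120 = 122)
C(q, v) = 2*q**2 (C(q, v) = (2*q)*q = 2*q**2)
y = 122
d(h) = 119/4 - h/4 (d(h) = -3/4 + (122 - h)/4 = -3/4 + (61/2 - h/4) = 119/4 - h/4)
C(44, O(-14))/d(107) = (2*44**2)/(119/4 - 1/4*107) = (2*1936)/(119/4 - 107/4) = 3872/3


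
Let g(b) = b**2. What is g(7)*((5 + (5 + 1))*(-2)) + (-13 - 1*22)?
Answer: -1113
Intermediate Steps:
g(7)*((5 + (5 + 1))*(-2)) + (-13 - 1*22) = 7**2*((5 + (5 + 1))*(-2)) + (-13 - 1*22) = 49*((5 + 6)*(-2)) + (-13 - 22) = 49*(11*(-2)) - 35 = 49*(-22) - 35 = -1078 - 35 = -1113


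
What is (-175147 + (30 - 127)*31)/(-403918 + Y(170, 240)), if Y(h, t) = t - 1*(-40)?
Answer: 89077/201819 ≈ 0.44137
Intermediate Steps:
Y(h, t) = 40 + t (Y(h, t) = t + 40 = 40 + t)
(-175147 + (30 - 127)*31)/(-403918 + Y(170, 240)) = (-175147 + (30 - 127)*31)/(-403918 + (40 + 240)) = (-175147 - 97*31)/(-403918 + 280) = (-175147 - 3007)/(-403638) = -178154*(-1/403638) = 89077/201819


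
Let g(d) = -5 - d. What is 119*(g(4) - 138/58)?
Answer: -39270/29 ≈ -1354.1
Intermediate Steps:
119*(g(4) - 138/58) = 119*((-5 - 1*4) - 138/58) = 119*((-5 - 4) - 138*1/58) = 119*(-9 - 69/29) = 119*(-330/29) = -39270/29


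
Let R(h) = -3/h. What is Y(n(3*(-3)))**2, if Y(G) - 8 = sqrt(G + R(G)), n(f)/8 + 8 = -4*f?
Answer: (448 + sqrt(702422))**2/3136 ≈ 527.45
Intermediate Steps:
n(f) = -64 - 32*f (n(f) = -64 + 8*(-4*f) = -64 - 32*f)
Y(G) = 8 + sqrt(G - 3/G)
Y(n(3*(-3)))**2 = (8 + sqrt((-64 - 96*(-3)) - 3/(-64 - 96*(-3))))**2 = (8 + sqrt((-64 - 32*(-9)) - 3/(-64 - 32*(-9))))**2 = (8 + sqrt((-64 + 288) - 3/(-64 + 288)))**2 = (8 + sqrt(224 - 3/224))**2 = (8 + sqrt(50173/224))**2 = (8 + sqrt(702422)/56)**2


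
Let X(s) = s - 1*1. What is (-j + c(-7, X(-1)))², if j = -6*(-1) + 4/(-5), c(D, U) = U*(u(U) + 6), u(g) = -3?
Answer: 3136/25 ≈ 125.44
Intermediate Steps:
X(s) = -1 + s (X(s) = s - 1 = -1 + s)
c(D, U) = 3*U (c(D, U) = U*(-3 + 6) = U*3 = 3*U)
j = 26/5 (j = 6 + 4*(-⅕) = 6 - ⅘ = 26/5 ≈ 5.2000)
(-j + c(-7, X(-1)))² = (-1*26/5 + 3*(-1 - 1))² = (-26/5 + 3*(-2))² = (-26/5 - 6)² = (-56/5)² = 3136/25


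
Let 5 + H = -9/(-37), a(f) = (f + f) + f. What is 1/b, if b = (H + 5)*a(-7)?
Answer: -37/189 ≈ -0.19577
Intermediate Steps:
a(f) = 3*f (a(f) = 2*f + f = 3*f)
H = -176/37 (H = -5 - 9/(-37) = -5 - 9*(-1/37) = -5 + 9/37 = -176/37 ≈ -4.7568)
b = -189/37 (b = (-176/37 + 5)*(3*(-7)) = (9/37)*(-21) = -189/37 ≈ -5.1081)
1/b = 1/(-189/37) = -37/189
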